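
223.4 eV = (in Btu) 3.392e-20. Check: 1 eV = 1.6021766e-19 J, so 223.4 eV = 223.4 * 1.6021766e-19 = 3.5792626e-17 J. 1 Btu = 1055.0559 J, so 3.5792626e-17 J = 3.5792626e-17 / 1055.0559 = 3.3924864e-20 Btu ≈ 3.392e-20 Btu (4 s.f.).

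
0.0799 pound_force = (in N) 1 pound_force = 4.4482216 N, so 0.0799 pound_force = 0.0799 * 4.4482216 = 0.35541291 N. Result: 0.35541291 N ≈ 0.3554 N (4 s.f.). Final answer: 0.3554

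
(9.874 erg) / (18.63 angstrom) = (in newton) 530. Check: 1 erg = 1e-07 J, so 9.874 erg = 9.874 * 1e-07 = 9.874e-07 J. 1 angstrom = 1e-10 m, so 18.63 angstrom = 18.63 * 1e-10 = 1.863e-09 m. Combine: 9.874e-07 J / 1.863e-09 m = 530.00537 N. 530.00537 N = 530.00537 newton ≈ 530 newton (4 s.f.).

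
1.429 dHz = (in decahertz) 0.01429. Check: 1 dHz = 0.1 Hz, so 1.429 dHz = 1.429 * 0.1 = 0.1429 Hz. 1 decahertz = 10 Hz, so 0.1429 Hz = 0.1429 / 10 = 0.01429 decahertz.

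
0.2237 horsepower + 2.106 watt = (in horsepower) 0.2265. Check: 1 horsepower = 745.69987 W, so 0.2237 horsepower = 0.2237 * 745.69987 = 166.81306 W. 2.106 watt = 2.106 W. Sum: 166.81306 + 2.106 = 168.91906 W. 1 horsepower = 745.69987 W, so 168.91906 W = 168.91906 / 745.69987 = 0.22652419 horsepower ≈ 0.2265 horsepower (4 s.f.).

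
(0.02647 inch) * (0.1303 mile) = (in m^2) 0.141. Check: 1 inch = 0.0254 m, so 0.02647 inch = 0.02647 * 0.0254 = 0.000672338 m. 1 mile = 1609.344 m, so 0.1303 mile = 0.1303 * 1609.344 = 209.69752 m. Combine: 0.000672338 m * 209.69752 m = 0.14098761 m^2. Result: 0.14098761 m^2 ≈ 0.141 m^2 (4 s.f.).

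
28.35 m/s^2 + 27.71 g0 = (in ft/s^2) 28.35 m/s^2 is already in m/s^2. 1 g0 = 9.80665 m/s^2, so 27.71 g0 = 27.71 * 9.80665 = 271.74227 m/s^2. Sum: 28.35 + 271.74227 = 300.09227 m/s^2. 1 ft/s^2 = 0.3048 m/s^2, so 300.09227 m/s^2 = 300.09227 / 0.3048 = 984.5547 ft/s^2 ≈ 984.6 ft/s^2 (4 s.f.). Final answer: 984.6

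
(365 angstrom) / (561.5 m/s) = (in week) 1.075e-16. Check: 1 angstrom = 1e-10 m, so 365 angstrom = 365 * 1e-10 = 3.65e-08 m. 561.5 m/s is already in m/s. Combine: 3.65e-08 m / 561.5 m/s = 6.5004452e-11 s. 1 week = 604800 s, so 6.5004452e-11 s = 6.5004452e-11 / 604800 = 1.0748091e-16 week ≈ 1.075e-16 week (4 s.f.).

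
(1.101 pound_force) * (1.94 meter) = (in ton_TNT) 2.271e-09. Check: 1 pound_force = 4.4482216 N, so 1.101 pound_force = 1.101 * 4.4482216 = 4.897492 N. 1.94 meter = 1.94 m. Combine: 4.897492 N * 1.94 m = 9.5011345 J. 1 ton_TNT = 4.184e+09 J, so 9.5011345 J = 9.5011345 / 4.184e+09 = 2.2708256e-09 ton_TNT ≈ 2.271e-09 ton_TNT (4 s.f.).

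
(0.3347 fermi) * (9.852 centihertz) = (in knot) 6.41e-17. Check: 1 fermi = 1e-15 m, so 0.3347 fermi = 0.3347 * 1e-15 = 3.347e-16 m. 1 centihertz = 0.01 Hz, so 9.852 centihertz = 9.852 * 0.01 = 0.09852 Hz. Combine: 3.347e-16 m * 0.09852 Hz = 3.2974644e-17 m/s. 1 knot = 0.51444444 m/s, so 3.2974644e-17 m/s = 3.2974644e-17 / 0.51444444 = 6.409758e-17 knot ≈ 6.41e-17 knot (4 s.f.).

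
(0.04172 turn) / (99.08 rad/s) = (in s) 0.002646. Check: 1 turn = 6.2831853 rad, so 0.04172 turn = 0.04172 * 6.2831853 = 0.26213449 rad. 99.08 rad/s is already in rad/s. Combine: 0.26213449 rad / 99.08 rad/s = 0.0026456852 s. Result: 0.0026456852 s ≈ 0.002646 s (4 s.f.).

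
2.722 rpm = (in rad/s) 0.285. Check: 1 rpm = 0.10471976 rad/s, so 2.722 rpm = 2.722 * 0.10471976 = 0.28504717 rad/s. Result: 0.28504717 rad/s ≈ 0.285 rad/s (4 s.f.).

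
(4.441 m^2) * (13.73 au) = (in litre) 9.122e+15. Check: 4.441 m^2 is already in m^2. 1 au = 1.4959787e+11 m, so 13.73 au = 13.73 * 1.4959787e+11 = 2.0539788e+12 m. Combine: 4.441 m^2 * 2.0539788e+12 m = 9.1217197e+12 m^3. 1 litre = 0.001 m^3, so 9.1217197e+12 m^3 = 9.1217197e+12 / 0.001 = 9.1217197e+15 litre ≈ 9.122e+15 litre (4 s.f.).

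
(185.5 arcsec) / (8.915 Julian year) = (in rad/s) 3.197e-12. Check: 1 arcsec = 4.8481368e-06 rad, so 185.5 arcsec = 185.5 * 4.8481368e-06 = 0.00089932938 rad. 1 Julian year = 31557600 s, so 8.915 Julian year = 8.915 * 31557600 = 2.81336e+08 s. Combine: 0.00089932938 rad / 2.81336e+08 s = 3.1966381e-12 rad/s. Result: 3.1966381e-12 rad/s ≈ 3.197e-12 rad/s (4 s.f.).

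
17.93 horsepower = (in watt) 1 horsepower = 745.69987 W, so 17.93 horsepower = 17.93 * 745.69987 = 13370.399 W. 13370.399 W = 13370.399 watt ≈ 1.337e+04 watt (4 s.f.). Final answer: 1.337e+04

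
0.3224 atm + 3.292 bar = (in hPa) 1 atm = 101325 Pa, so 0.3224 atm = 0.3224 * 101325 = 32667.18 Pa. 1 bar = 100000 Pa, so 3.292 bar = 3.292 * 100000 = 329200 Pa. Sum: 32667.18 + 329200 = 361867.18 Pa. 1 hPa = 100 Pa, so 361867.18 Pa = 361867.18 / 100 = 3618.6718 hPa ≈ 3619 hPa (4 s.f.). Final answer: 3619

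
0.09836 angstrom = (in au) 6.575e-23. Check: 1 angstrom = 1e-10 m, so 0.09836 angstrom = 0.09836 * 1e-10 = 9.836e-12 m. 1 au = 1.4959787e+11 m, so 9.836e-12 m = 9.836e-12 / 1.4959787e+11 = 6.5749599e-23 au ≈ 6.575e-23 au (4 s.f.).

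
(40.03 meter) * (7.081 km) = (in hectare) 40.03 meter = 40.03 m. 1 km = 1000 m, so 7.081 km = 7.081 * 1000 = 7081 m. Combine: 40.03 m * 7081 m = 283452.43 m^2. 1 hectare = 10000 m^2, so 283452.43 m^2 = 283452.43 / 10000 = 28.345243 hectare ≈ 28.35 hectare (4 s.f.). Final answer: 28.35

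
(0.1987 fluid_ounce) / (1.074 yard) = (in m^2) 5.984e-06. Check: 1 fluid_ounce = 2.957353e-05 m^3, so 0.1987 fluid_ounce = 0.1987 * 2.957353e-05 = 5.8762603e-06 m^3. 1 yard = 0.9144 m, so 1.074 yard = 1.074 * 0.9144 = 0.9820656 m. Combine: 5.8762603e-06 m^3 / 0.9820656 m = 5.9835721e-06 m^2. Result: 5.9835721e-06 m^2 ≈ 5.984e-06 m^2 (4 s.f.).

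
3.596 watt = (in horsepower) 3.596 watt = 3.596 W. 1 horsepower = 745.69987 W, so 3.596 W = 3.596 / 745.69987 = 0.0048223154 horsepower ≈ 0.004822 horsepower (4 s.f.). Final answer: 0.004822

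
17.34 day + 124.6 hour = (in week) 3.219. Check: 1 day = 86400 s, so 17.34 day = 17.34 * 86400 = 1498176 s. 1 hour = 3600 s, so 124.6 hour = 124.6 * 3600 = 448560 s. Sum: 1498176 + 448560 = 1946736 s. 1 week = 604800 s, so 1946736 s = 1946736 / 604800 = 3.2188095 week ≈ 3.219 week (4 s.f.).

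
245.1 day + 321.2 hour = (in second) 2.233e+07. Check: 1 day = 86400 s, so 245.1 day = 245.1 * 86400 = 21176640 s. 1 hour = 3600 s, so 321.2 hour = 321.2 * 3600 = 1156320 s. Sum: 21176640 + 1156320 = 22332960 s. 22332960 s = 22332960 second ≈ 2.233e+07 second (4 s.f.).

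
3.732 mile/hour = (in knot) 1 mile/hour = 0.44704 m/s, so 3.732 mile/hour = 3.732 * 0.44704 = 1.6683533 m/s. 1 knot = 0.51444444 m/s, so 1.6683533 m/s = 1.6683533 / 0.51444444 = 3.2430193 knot ≈ 3.243 knot (4 s.f.). Final answer: 3.243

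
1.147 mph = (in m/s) 1 mph = 0.44704 m/s, so 1.147 mph = 1.147 * 0.44704 = 0.51275488 m/s. Result: 0.51275488 m/s ≈ 0.5128 m/s (4 s.f.). Final answer: 0.5128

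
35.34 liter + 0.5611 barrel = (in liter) 124.5. Check: 1 liter = 0.001 m^3, so 35.34 liter = 35.34 * 0.001 = 0.03534 m^3. 1 barrel = 0.15898729 m^3, so 0.5611 barrel = 0.5611 * 0.15898729 = 0.089207771 m^3. Sum: 0.03534 + 0.089207771 = 0.12454777 m^3. 1 liter = 0.001 m^3, so 0.12454777 m^3 = 0.12454777 / 0.001 = 124.54777 liter ≈ 124.5 liter (4 s.f.).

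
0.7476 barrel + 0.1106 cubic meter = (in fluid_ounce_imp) 8076. Check: 1 barrel = 0.15898729 m^3, so 0.7476 barrel = 0.7476 * 0.15898729 = 0.1188589 m^3. 0.1106 cubic meter = 0.1106 m^3. Sum: 0.1188589 + 0.1106 = 0.2294589 m^3. 1 fluid_ounce_imp = 2.8413063e-05 m^3, so 0.2294589 m^3 = 0.2294589 / 2.8413063e-05 = 8075.8243 fluid_ounce_imp ≈ 8076 fluid_ounce_imp (4 s.f.).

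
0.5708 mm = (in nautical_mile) 3.082e-07. Check: 1 mm = 0.001 m, so 0.5708 mm = 0.5708 * 0.001 = 0.0005708 m. 1 nautical_mile = 1852 m, so 0.0005708 m = 0.0005708 / 1852 = 3.0820734e-07 nautical_mile ≈ 3.082e-07 nautical_mile (4 s.f.).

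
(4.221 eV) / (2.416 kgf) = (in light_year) 3.017e-36. Check: 1 eV = 1.6021766e-19 J, so 4.221 eV = 4.221 * 1.6021766e-19 = 6.7627876e-19 J. 1 kgf = 9.80665 N, so 2.416 kgf = 2.416 * 9.80665 = 23.692866 N. Combine: 6.7627876e-19 J / 23.692866 N = 2.854356e-20 m. 1 light_year = 9.4607305e+15 m, so 2.854356e-20 m = 2.854356e-20 / 9.4607305e+15 = 3.0170567e-36 light_year ≈ 3.017e-36 light_year (4 s.f.).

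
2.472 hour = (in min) 148.3. Check: 1 hour = 3600 s, so 2.472 hour = 2.472 * 3600 = 8899.2 s. 1 min = 60 s, so 8899.2 s = 8899.2 / 60 = 148.32 min ≈ 148.3 min (4 s.f.).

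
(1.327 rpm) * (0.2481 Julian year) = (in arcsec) 2.244e+11. Check: 1 rpm = 0.10471976 rad/s, so 1.327 rpm = 1.327 * 0.10471976 = 0.13896312 rad/s. 1 Julian year = 31557600 s, so 0.2481 Julian year = 0.2481 * 31557600 = 7829440.6 s. Combine: 0.13896312 rad/s * 7829440.6 s = 1088003.4 rad. 1 arcsec = 4.8481368e-06 rad, so 1088003.4 rad = 1088003.4 / 4.8481368e-06 = 2.2441682e+11 arcsec ≈ 2.244e+11 arcsec (4 s.f.).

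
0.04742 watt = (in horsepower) 0.04742 watt = 0.04742 W. 1 horsepower = 745.69987 W, so 0.04742 W = 0.04742 / 745.69987 = 6.3591267e-05 horsepower ≈ 6.359e-05 horsepower (4 s.f.). Final answer: 6.359e-05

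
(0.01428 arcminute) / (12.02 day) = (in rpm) 1 arcminute = 0.00029088821 rad, so 0.01428 arcminute = 0.01428 * 0.00029088821 = 4.1538836e-06 rad. 1 day = 86400 s, so 12.02 day = 12.02 * 86400 = 1038528 s. Combine: 4.1538836e-06 rad / 1038528 s = 3.9997801e-12 rad/s. 1 rpm = 0.10471976 rad/s, so 3.9997801e-12 rad/s = 3.9997801e-12 / 0.10471976 = 3.8195086e-11 rpm ≈ 3.82e-11 rpm (4 s.f.). Final answer: 3.82e-11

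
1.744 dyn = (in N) 1 dyn = 1e-05 N, so 1.744 dyn = 1.744 * 1e-05 = 1.744e-05 N. Result: 1.744e-05 N. Final answer: 1.744e-05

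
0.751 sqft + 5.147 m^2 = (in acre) 1 sqft = 0.09290304 m^2, so 0.751 sqft = 0.751 * 0.09290304 = 0.069770183 m^2. 5.147 m^2 is already in m^2. Sum: 0.069770183 + 5.147 = 5.2167702 m^2. 1 acre = 4046.8564 m^2, so 5.2167702 m^2 = 5.2167702 / 4046.8564 = 0.001289092 acre ≈ 0.001289 acre (4 s.f.). Final answer: 0.001289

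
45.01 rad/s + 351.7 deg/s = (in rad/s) 51.15. Check: 45.01 rad/s is already in rad/s. 1 deg/s = 0.017453293 rad/s, so 351.7 deg/s = 351.7 * 0.017453293 = 6.138323 rad/s. Sum: 45.01 + 6.138323 = 51.148323 rad/s. Result: 51.148323 rad/s ≈ 51.15 rad/s (4 s.f.).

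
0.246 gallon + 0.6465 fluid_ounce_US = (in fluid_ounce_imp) 1 gallon = 0.0037854118 m^3, so 0.246 gallon = 0.246 * 0.0037854118 = 0.0009312113 m^3. 1 fluid_ounce_US = 2.957353e-05 m^3, so 0.6465 fluid_ounce_US = 0.6465 * 2.957353e-05 = 1.9119287e-05 m^3. Sum: 0.0009312113 + 1.9119287e-05 = 0.00095033059 m^3. 1 fluid_ounce_imp = 2.8413063e-05 m^3, so 0.00095033059 m^3 = 0.00095033059 / 2.8413063e-05 = 33.446961 fluid_ounce_imp ≈ 33.45 fluid_ounce_imp (4 s.f.). Final answer: 33.45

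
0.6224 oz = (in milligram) 1.764e+04. Check: 1 oz = 0.028349523 kg, so 0.6224 oz = 0.6224 * 0.028349523 = 0.017644743 kg. 1 milligram = 1e-06 kg, so 0.017644743 kg = 0.017644743 / 1e-06 = 17644.743 milligram ≈ 1.764e+04 milligram (4 s.f.).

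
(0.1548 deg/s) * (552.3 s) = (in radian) 1.492. Check: 1 deg/s = 0.017453293 rad/s, so 0.1548 deg/s = 0.1548 * 0.017453293 = 0.0027017697 rad/s. 552.3 s is already in s. Combine: 0.0027017697 rad/s * 552.3 s = 1.4921874 rad. 1.4921874 rad = 1.4921874 radian ≈ 1.492 radian (4 s.f.).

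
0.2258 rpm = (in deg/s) 1.355. Check: 1 rpm = 0.10471976 rad/s, so 0.2258 rpm = 0.2258 * 0.10471976 = 0.023645721 rad/s. 1 deg/s = 0.017453293 rad/s, so 0.023645721 rad/s = 0.023645721 / 0.017453293 = 1.3548 deg/s ≈ 1.355 deg/s (4 s.f.).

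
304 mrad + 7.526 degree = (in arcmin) 1497. Check: 1 mrad = 0.001 rad, so 304 mrad = 304 * 0.001 = 0.304 rad. 1 degree = 0.017453293 rad, so 7.526 degree = 7.526 * 0.017453293 = 0.13135348 rad. Sum: 0.304 + 0.13135348 = 0.43535348 rad. 1 arcmin = 0.00029088821 rad, so 0.43535348 rad = 0.43535348 / 0.00029088821 = 1496.635 arcmin ≈ 1497 arcmin (4 s.f.).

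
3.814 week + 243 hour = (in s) 1 week = 604800 s, so 3.814 week = 3.814 * 604800 = 2306707.2 s. 1 hour = 3600 s, so 243 hour = 243 * 3600 = 874800 s. Sum: 2306707.2 + 874800 = 3181507.2 s. Result: 3181507.2 s ≈ 3.182e+06 s (4 s.f.). Final answer: 3.182e+06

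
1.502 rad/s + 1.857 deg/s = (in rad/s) 1.502 rad/s is already in rad/s. 1 deg/s = 0.017453293 rad/s, so 1.857 deg/s = 1.857 * 0.017453293 = 0.032410764 rad/s. Sum: 1.502 + 0.032410764 = 1.5344108 rad/s. Result: 1.5344108 rad/s ≈ 1.534 rad/s (4 s.f.). Final answer: 1.534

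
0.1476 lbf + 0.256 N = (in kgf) 1 lbf = 4.4482216 N, so 0.1476 lbf = 0.1476 * 4.4482216 = 0.65655751 N. 0.256 N is already in N. Sum: 0.65655751 + 0.256 = 0.91255751 N. 1 kgf = 9.80665 N, so 0.91255751 N = 0.91255751 / 9.80665 = 0.093054969 kgf ≈ 0.09305 kgf (4 s.f.). Final answer: 0.09305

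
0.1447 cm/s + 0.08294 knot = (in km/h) 1 cm/s = 0.01 m/s, so 0.1447 cm/s = 0.1447 * 0.01 = 0.001447 m/s. 1 knot = 0.51444444 m/s, so 0.08294 knot = 0.08294 * 0.51444444 = 0.042668022 m/s. Sum: 0.001447 + 0.042668022 = 0.044115022 m/s. 1 km/h = 0.27777778 m/s, so 0.044115022 m/s = 0.044115022 / 0.27777778 = 0.15881408 km/h ≈ 0.1588 km/h (4 s.f.). Final answer: 0.1588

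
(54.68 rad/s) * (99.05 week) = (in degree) 1.877e+11. Check: 54.68 rad/s is already in rad/s. 1 week = 604800 s, so 99.05 week = 99.05 * 604800 = 59905440 s. Combine: 54.68 rad/s * 59905440 s = 3.2756295e+09 rad. 1 degree = 0.017453293 rad, so 3.2756295e+09 rad = 3.2756295e+09 / 0.017453293 = 1.8767974e+11 degree ≈ 1.877e+11 degree (4 s.f.).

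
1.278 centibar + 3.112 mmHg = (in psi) 1 centibar = 1000 Pa, so 1.278 centibar = 1.278 * 1000 = 1278 Pa. 1 mmHg = 133.32237 Pa, so 3.112 mmHg = 3.112 * 133.32237 = 414.89921 Pa. Sum: 1278 + 414.89921 = 1692.8992 Pa. 1 psi = 6894.7573 Pa, so 1692.8992 Pa = 1692.8992 / 6894.7573 = 0.24553427 psi ≈ 0.2455 psi (4 s.f.). Final answer: 0.2455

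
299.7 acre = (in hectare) 1 acre = 4046.8564 m^2, so 299.7 acre = 299.7 * 4046.8564 = 1212842.9 m^2. 1 hectare = 10000 m^2, so 1212842.9 m^2 = 1212842.9 / 10000 = 121.28429 hectare ≈ 121.3 hectare (4 s.f.). Final answer: 121.3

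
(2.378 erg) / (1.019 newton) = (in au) 1.56e-18. Check: 1 erg = 1e-07 J, so 2.378 erg = 2.378 * 1e-07 = 2.378e-07 J. 1.019 newton = 1.019 N. Combine: 2.378e-07 J / 1.019 N = 2.3336605e-07 m. 1 au = 1.4959787e+11 m, so 2.3336605e-07 m = 2.3336605e-07 / 1.4959787e+11 = 1.5599557e-18 au ≈ 1.56e-18 au (4 s.f.).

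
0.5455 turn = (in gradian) 1 turn = 6.2831853 rad, so 0.5455 turn = 0.5455 * 6.2831853 = 3.4274776 rad. 1 gradian = 0.015707963 rad, so 3.4274776 rad = 3.4274776 / 0.015707963 = 218.2 gradian. Final answer: 218.2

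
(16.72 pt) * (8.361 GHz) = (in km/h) 1 pt = 0.00035277778 m, so 16.72 pt = 16.72 * 0.00035277778 = 0.0058984444 m. 1 GHz = 1e+09 Hz, so 8.361 GHz = 8.361 * 1e+09 = 8.361e+09 Hz. Combine: 0.0058984444 m * 8.361e+09 Hz = 49316894 m/s. 1 km/h = 0.27777778 m/s, so 49316894 m/s = 49316894 / 0.27777778 = 1.7754082e+08 km/h ≈ 1.775e+08 km/h (4 s.f.). Final answer: 1.775e+08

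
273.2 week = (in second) 1.652e+08. Check: 1 week = 604800 s, so 273.2 week = 273.2 * 604800 = 1.6523136e+08 s. 1.6523136e+08 s = 1.6523136e+08 second ≈ 1.652e+08 second (4 s.f.).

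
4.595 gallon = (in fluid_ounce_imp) 1 gallon = 0.0037854118 m^3, so 4.595 gallon = 4.595 * 0.0037854118 = 0.017393967 m^3. 1 fluid_ounce_imp = 2.8413063e-05 m^3, so 0.017393967 m^3 = 0.017393967 / 2.8413063e-05 = 612.18206 fluid_ounce_imp ≈ 612.2 fluid_ounce_imp (4 s.f.). Final answer: 612.2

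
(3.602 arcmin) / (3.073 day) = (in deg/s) 1 arcmin = 0.00029088821 rad, so 3.602 arcmin = 3.602 * 0.00029088821 = 0.0010477793 rad. 1 day = 86400 s, so 3.073 day = 3.073 * 86400 = 265507.2 s. Combine: 0.0010477793 rad / 265507.2 s = 3.9463311e-09 rad/s. 1 deg/s = 0.017453293 rad/s, so 3.9463311e-09 rad/s = 3.9463311e-09 / 0.017453293 = 2.2610812e-07 deg/s ≈ 2.261e-07 deg/s (4 s.f.). Final answer: 2.261e-07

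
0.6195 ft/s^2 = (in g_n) 0.01925. Check: 1 ft/s^2 = 0.3048 m/s^2, so 0.6195 ft/s^2 = 0.6195 * 0.3048 = 0.1888236 m/s^2. 1 g_n = 9.80665 m/s^2, so 0.1888236 m/s^2 = 0.1888236 / 9.80665 = 0.019254649 g_n ≈ 0.01925 g_n (4 s.f.).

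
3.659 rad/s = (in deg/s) 209.6. Check: 1 deg/s = 0.017453293 rad/s, so 3.659 rad/s = 3.659 / 0.017453293 = 209.64526 deg/s ≈ 209.6 deg/s (4 s.f.).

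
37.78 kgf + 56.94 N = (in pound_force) 96.09. Check: 1 kgf = 9.80665 N, so 37.78 kgf = 37.78 * 9.80665 = 370.49524 N. 56.94 N is already in N. Sum: 370.49524 + 56.94 = 427.43524 N. 1 pound_force = 4.4482216 N, so 427.43524 N = 427.43524 / 4.4482216 = 96.091264 pound_force ≈ 96.09 pound_force (4 s.f.).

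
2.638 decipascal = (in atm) 2.604e-06. Check: 1 decipascal = 0.1 Pa, so 2.638 decipascal = 2.638 * 0.1 = 0.2638 Pa. 1 atm = 101325 Pa, so 0.2638 Pa = 0.2638 / 101325 = 2.6035036e-06 atm ≈ 2.604e-06 atm (4 s.f.).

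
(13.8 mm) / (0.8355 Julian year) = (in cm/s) 5.234e-08. Check: 1 mm = 0.001 m, so 13.8 mm = 13.8 * 0.001 = 0.0138 m. 1 Julian year = 31557600 s, so 0.8355 Julian year = 0.8355 * 31557600 = 26366375 s. Combine: 0.0138 m / 26366375 s = 5.2339391e-10 m/s. 1 cm/s = 0.01 m/s, so 5.2339391e-10 m/s = 5.2339391e-10 / 0.01 = 5.2339391e-08 cm/s ≈ 5.234e-08 cm/s (4 s.f.).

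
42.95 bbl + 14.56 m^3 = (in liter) 2.139e+04. Check: 1 bbl = 0.15898729 m^3, so 42.95 bbl = 42.95 * 0.15898729 = 6.8285043 m^3. 14.56 m^3 is already in m^3. Sum: 6.8285043 + 14.56 = 21.388504 m^3. 1 liter = 0.001 m^3, so 21.388504 m^3 = 21.388504 / 0.001 = 21388.504 liter ≈ 2.139e+04 liter (4 s.f.).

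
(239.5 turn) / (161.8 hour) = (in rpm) 0.02467. Check: 1 turn = 6.2831853 rad, so 239.5 turn = 239.5 * 6.2831853 = 1504.8229 rad. 1 hour = 3600 s, so 161.8 hour = 161.8 * 3600 = 582480 s. Combine: 1504.8229 rad / 582480 s = 0.0025834756 rad/s. 1 rpm = 0.10471976 rad/s, so 0.0025834756 rad/s = 0.0025834756 / 0.10471976 = 0.024670375 rpm ≈ 0.02467 rpm (4 s.f.).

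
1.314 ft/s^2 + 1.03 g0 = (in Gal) 1 ft/s^2 = 0.3048 m/s^2, so 1.314 ft/s^2 = 1.314 * 0.3048 = 0.4005072 m/s^2. 1 g0 = 9.80665 m/s^2, so 1.03 g0 = 1.03 * 9.80665 = 10.100849 m/s^2. Sum: 0.4005072 + 10.100849 = 10.501357 m/s^2. 1 Gal = 0.01 m/s^2, so 10.501357 m/s^2 = 10.501357 / 0.01 = 1050.1357 Gal ≈ 1050 Gal (4 s.f.). Final answer: 1050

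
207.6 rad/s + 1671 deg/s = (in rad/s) 236.8. Check: 207.6 rad/s is already in rad/s. 1 deg/s = 0.017453293 rad/s, so 1671 deg/s = 1671 * 0.017453293 = 29.164452 rad/s. Sum: 207.6 + 29.164452 = 236.76445 rad/s. Result: 236.76445 rad/s ≈ 236.8 rad/s (4 s.f.).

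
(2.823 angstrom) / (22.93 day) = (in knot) 2.77e-16. Check: 1 angstrom = 1e-10 m, so 2.823 angstrom = 2.823 * 1e-10 = 2.823e-10 m. 1 day = 86400 s, so 22.93 day = 22.93 * 86400 = 1981152 s. Combine: 2.823e-10 m / 1981152 s = 1.4249285e-16 m/s. 1 knot = 0.51444444 m/s, so 1.4249285e-16 m/s = 1.4249285e-16 / 0.51444444 = 2.7698395e-16 knot ≈ 2.77e-16 knot (4 s.f.).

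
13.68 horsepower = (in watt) 1 horsepower = 745.69987 W, so 13.68 horsepower = 13.68 * 745.69987 = 10201.174 W. 10201.174 W = 10201.174 watt ≈ 1.02e+04 watt (4 s.f.). Final answer: 1.02e+04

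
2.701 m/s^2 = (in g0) 0.2754. Check: 1 g0 = 9.80665 m/s^2, so 2.701 m/s^2 = 2.701 / 9.80665 = 0.27542535 g0 ≈ 0.2754 g0 (4 s.f.).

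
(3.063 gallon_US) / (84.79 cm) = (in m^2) 0.01367. Check: 1 gallon_US = 0.0037854118 m^3, so 3.063 gallon_US = 3.063 * 0.0037854118 = 0.011594716 m^3. 1 cm = 0.01 m, so 84.79 cm = 84.79 * 0.01 = 0.8479 m. Combine: 0.011594716 m^3 / 0.8479 m = 0.013674627 m^2. Result: 0.013674627 m^2 ≈ 0.01367 m^2 (4 s.f.).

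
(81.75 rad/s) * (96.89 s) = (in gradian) 81.75 rad/s is already in rad/s. 96.89 s is already in s. Combine: 81.75 rad/s * 96.89 s = 7920.7575 rad. 1 gradian = 0.015707963 rad, so 7920.7575 rad = 7920.7575 / 0.015707963 = 504251.08 gradian ≈ 5.043e+05 gradian (4 s.f.). Final answer: 5.043e+05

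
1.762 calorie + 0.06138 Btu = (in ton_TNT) 1 calorie = 4.184 J, so 1.762 calorie = 1.762 * 4.184 = 7.372208 J. 1 Btu = 1055.0559 J, so 0.06138 Btu = 0.06138 * 1055.0559 = 64.759328 J. Sum: 7.372208 + 64.759328 = 72.131536 J. 1 ton_TNT = 4.184e+09 J, so 72.131536 J = 72.131536 / 4.184e+09 = 1.7239851e-08 ton_TNT ≈ 1.724e-08 ton_TNT (4 s.f.). Final answer: 1.724e-08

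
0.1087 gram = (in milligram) 108.7. Check: 1 gram = 0.001 kg, so 0.1087 gram = 0.1087 * 0.001 = 0.0001087 kg. 1 milligram = 1e-06 kg, so 0.0001087 kg = 0.0001087 / 1e-06 = 108.7 milligram.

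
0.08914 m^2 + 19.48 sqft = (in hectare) 0.0001899. Check: 0.08914 m^2 is already in m^2. 1 sqft = 0.09290304 m^2, so 19.48 sqft = 19.48 * 0.09290304 = 1.8097512 m^2. Sum: 0.08914 + 1.8097512 = 1.8988912 m^2. 1 hectare = 10000 m^2, so 1.8988912 m^2 = 1.8988912 / 10000 = 0.00018988912 hectare ≈ 0.0001899 hectare (4 s.f.).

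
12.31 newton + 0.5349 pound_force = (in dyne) 12.31 newton = 12.31 N. 1 pound_force = 4.4482216 N, so 0.5349 pound_force = 0.5349 * 4.4482216 = 2.3793537 N. Sum: 12.31 + 2.3793537 = 14.689354 N. 1 dyne = 1e-05 N, so 14.689354 N = 14.689354 / 1e-05 = 1468935.4 dyne ≈ 1.469e+06 dyne (4 s.f.). Final answer: 1.469e+06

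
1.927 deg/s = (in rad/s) 0.03363. Check: 1 deg/s = 0.017453293 rad/s, so 1.927 deg/s = 1.927 * 0.017453293 = 0.033632495 rad/s. Result: 0.033632495 rad/s ≈ 0.03363 rad/s (4 s.f.).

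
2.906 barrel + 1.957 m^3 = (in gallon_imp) 1 barrel = 0.15898729 m^3, so 2.906 barrel = 2.906 * 0.15898729 = 0.46201708 m^3. 1.957 m^3 is already in m^3. Sum: 0.46201708 + 1.957 = 2.4190171 m^3. 1 gallon_imp = 0.00454609 m^3, so 2.4190171 m^3 = 2.4190171 / 0.00454609 = 532.10937 gallon_imp ≈ 532.1 gallon_imp (4 s.f.). Final answer: 532.1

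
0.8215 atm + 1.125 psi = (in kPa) 1 atm = 101325 Pa, so 0.8215 atm = 0.8215 * 101325 = 83238.488 Pa. 1 psi = 6894.7573 Pa, so 1.125 psi = 1.125 * 6894.7573 = 7756.602 Pa. Sum: 83238.488 + 7756.602 = 90995.089 Pa. 1 kPa = 1000 Pa, so 90995.089 Pa = 90995.089 / 1000 = 90.995089 kPa ≈ 91 kPa (4 s.f.). Final answer: 91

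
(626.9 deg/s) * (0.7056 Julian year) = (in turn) 3.878e+07. Check: 1 deg/s = 0.017453293 rad/s, so 626.9 deg/s = 626.9 * 0.017453293 = 10.941469 rad/s. 1 Julian year = 31557600 s, so 0.7056 Julian year = 0.7056 * 31557600 = 22267043 s. Combine: 10.941469 rad/s * 22267043 s = 2.4363416e+08 rad. 1 turn = 6.2831853 rad, so 2.4363416e+08 rad = 2.4363416e+08 / 6.2831853 = 38775581 turn ≈ 3.878e+07 turn (4 s.f.).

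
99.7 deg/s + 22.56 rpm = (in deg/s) 1 deg/s = 0.017453293 rad/s, so 99.7 deg/s = 99.7 * 0.017453293 = 1.7400933 rad/s. 1 rpm = 0.10471976 rad/s, so 22.56 rpm = 22.56 * 0.10471976 = 2.3624777 rad/s. Sum: 1.7400933 + 2.3624777 = 4.1025709 rad/s. 1 deg/s = 0.017453293 rad/s, so 4.1025709 rad/s = 4.1025709 / 0.017453293 = 235.06 deg/s ≈ 235.1 deg/s (4 s.f.). Final answer: 235.1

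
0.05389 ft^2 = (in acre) 1.237e-06. Check: 1 ft^2 = 0.09290304 m^2, so 0.05389 ft^2 = 0.05389 * 0.09290304 = 0.0050065448 m^2. 1 acre = 4046.8564 m^2, so 0.0050065448 m^2 = 0.0050065448 / 4046.8564 = 1.2371442e-06 acre ≈ 1.237e-06 acre (4 s.f.).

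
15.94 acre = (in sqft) 1 acre = 4046.8564 m^2, so 15.94 acre = 15.94 * 4046.8564 = 64506.891 m^2. 1 sqft = 0.09290304 m^2, so 64506.891 m^2 = 64506.891 / 0.09290304 = 694346.4 sqft ≈ 6.943e+05 sqft (4 s.f.). Final answer: 6.943e+05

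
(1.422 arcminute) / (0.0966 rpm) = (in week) 1 arcminute = 0.00029088821 rad, so 1.422 arcminute = 1.422 * 0.00029088821 = 0.00041364303 rad. 1 rpm = 0.10471976 rad/s, so 0.0966 rpm = 0.0966 * 0.10471976 = 0.010115928 rad/s. Combine: 0.00041364303 rad / 0.010115928 rad/s = 0.040890269 s. 1 week = 604800 s, so 0.040890269 s = 0.040890269 / 604800 = 6.7609572e-08 week ≈ 6.761e-08 week (4 s.f.). Final answer: 6.761e-08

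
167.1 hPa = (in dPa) 1.671e+05. Check: 1 hPa = 100 Pa, so 167.1 hPa = 167.1 * 100 = 16710 Pa. 1 dPa = 0.1 Pa, so 16710 Pa = 16710 / 0.1 = 167100 dPa ≈ 1.671e+05 dPa (4 s.f.).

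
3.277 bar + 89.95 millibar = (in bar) 1 bar = 100000 Pa, so 3.277 bar = 3.277 * 100000 = 327700 Pa. 1 millibar = 100 Pa, so 89.95 millibar = 89.95 * 100 = 8995 Pa. Sum: 327700 + 8995 = 336695 Pa. 1 bar = 100000 Pa, so 336695 Pa = 336695 / 100000 = 3.36695 bar ≈ 3.367 bar (4 s.f.). Final answer: 3.367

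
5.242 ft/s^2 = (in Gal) 1 ft/s^2 = 0.3048 m/s^2, so 5.242 ft/s^2 = 5.242 * 0.3048 = 1.5977616 m/s^2. 1 Gal = 0.01 m/s^2, so 1.5977616 m/s^2 = 1.5977616 / 0.01 = 159.77616 Gal ≈ 159.8 Gal (4 s.f.). Final answer: 159.8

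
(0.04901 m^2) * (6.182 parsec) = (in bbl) 0.04901 m^2 is already in m^2. 1 parsec = 3.0856776e+16 m, so 6.182 parsec = 6.182 * 3.0856776e+16 = 1.9075659e+17 m. Combine: 0.04901 m^2 * 1.9075659e+17 m = 9.3489804e+15 m^3. 1 bbl = 0.15898729 m^3, so 9.3489804e+15 m^3 = 9.3489804e+15 / 0.15898729 = 5.8803318e+16 bbl ≈ 5.88e+16 bbl (4 s.f.). Final answer: 5.88e+16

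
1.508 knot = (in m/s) 0.7758. Check: 1 knot = 0.51444444 m/s, so 1.508 knot = 1.508 * 0.51444444 = 0.77578222 m/s. Result: 0.77578222 m/s ≈ 0.7758 m/s (4 s.f.).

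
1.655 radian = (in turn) 1.655 radian = 1.655 rad. 1 turn = 6.2831853 rad, so 1.655 rad = 1.655 / 6.2831853 = 0.26340143 turn ≈ 0.2634 turn (4 s.f.). Final answer: 0.2634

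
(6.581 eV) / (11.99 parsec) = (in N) 1 eV = 1.6021766e-19 J, so 6.581 eV = 6.581 * 1.6021766e-19 = 1.0543924e-18 J. 1 parsec = 3.0856776e+16 m, so 11.99 parsec = 11.99 * 3.0856776e+16 = 3.6997274e+17 m. Combine: 1.0543924e-18 J / 3.6997274e+17 m = 2.8499193e-36 N. Result: 2.8499193e-36 N ≈ 2.85e-36 N (4 s.f.). Final answer: 2.85e-36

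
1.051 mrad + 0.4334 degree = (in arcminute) 1 mrad = 0.001 rad, so 1.051 mrad = 1.051 * 0.001 = 0.001051 rad. 1 degree = 0.017453293 rad, so 0.4334 degree = 0.4334 * 0.017453293 = 0.007564257 rad. Sum: 0.001051 + 0.007564257 = 0.008615257 rad. 1 arcminute = 0.00029088821 rad, so 0.008615257 rad = 0.008615257 / 0.00029088821 = 29.617072 arcminute ≈ 29.62 arcminute (4 s.f.). Final answer: 29.62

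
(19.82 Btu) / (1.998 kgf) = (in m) 1067. Check: 1 Btu = 1055.0559 J, so 19.82 Btu = 19.82 * 1055.0559 = 20911.207 J. 1 kgf = 9.80665 N, so 1.998 kgf = 1.998 * 9.80665 = 19.593687 N. Combine: 20911.207 J / 19.593687 N = 1067.2421 m. Result: 1067.2421 m ≈ 1067 m (4 s.f.).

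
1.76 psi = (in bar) 1 psi = 6894.7573 Pa, so 1.76 psi = 1.76 * 6894.7573 = 12134.773 Pa. 1 bar = 100000 Pa, so 12134.773 Pa = 12134.773 / 100000 = 0.12134773 bar ≈ 0.1213 bar (4 s.f.). Final answer: 0.1213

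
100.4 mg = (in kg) 1 mg = 1e-06 kg, so 100.4 mg = 100.4 * 1e-06 = 0.0001004 kg. Result: 0.0001004 kg. Final answer: 0.0001004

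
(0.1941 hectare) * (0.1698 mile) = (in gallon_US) 1 hectare = 10000 m^2, so 0.1941 hectare = 0.1941 * 10000 = 1941 m^2. 1 mile = 1609.344 m, so 0.1698 mile = 0.1698 * 1609.344 = 273.26661 m. Combine: 1941 m^2 * 273.26661 m = 530410.49 m^3. 1 gallon_US = 0.0037854118 m^3, so 530410.49 m^3 = 530410.49 / 0.0037854118 = 1.4011963e+08 gallon_US ≈ 1.401e+08 gallon_US (4 s.f.). Final answer: 1.401e+08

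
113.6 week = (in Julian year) 1 week = 604800 s, so 113.6 week = 113.6 * 604800 = 68705280 s. 1 Julian year = 31557600 s, so 68705280 s = 68705280 / 31557600 = 2.1771389 Julian year ≈ 2.177 Julian year (4 s.f.). Final answer: 2.177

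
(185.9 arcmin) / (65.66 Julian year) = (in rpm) 1 arcmin = 0.00029088821 rad, so 185.9 arcmin = 185.9 * 0.00029088821 = 0.054076118 rad. 1 Julian year = 31557600 s, so 65.66 Julian year = 65.66 * 31557600 = 2.072072e+09 s. Combine: 0.054076118 rad / 2.072072e+09 s = 2.6097605e-11 rad/s. 1 rpm = 0.10471976 rad/s, so 2.6097605e-11 rad/s = 2.6097605e-11 / 0.10471976 = 2.4921377e-10 rpm ≈ 2.492e-10 rpm (4 s.f.). Final answer: 2.492e-10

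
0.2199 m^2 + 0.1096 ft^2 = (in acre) 5.685e-05. Check: 0.2199 m^2 is already in m^2. 1 ft^2 = 0.09290304 m^2, so 0.1096 ft^2 = 0.1096 * 0.09290304 = 0.010182173 m^2. Sum: 0.2199 + 0.010182173 = 0.23008217 m^2. 1 acre = 4046.8564 m^2, so 0.23008217 m^2 = 0.23008217 / 4046.8564 = 5.6854543e-05 acre ≈ 5.685e-05 acre (4 s.f.).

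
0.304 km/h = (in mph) 1 km/h = 0.27777778 m/s, so 0.304 km/h = 0.304 * 0.27777778 = 0.084444444 m/s. 1 mph = 0.44704 m/s, so 0.084444444 m/s = 0.084444444 / 0.44704 = 0.18889684 mph ≈ 0.1889 mph (4 s.f.). Final answer: 0.1889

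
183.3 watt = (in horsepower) 183.3 watt = 183.3 W. 1 horsepower = 745.69987 W, so 183.3 W = 183.3 / 745.69987 = 0.24580935 horsepower ≈ 0.2458 horsepower (4 s.f.). Final answer: 0.2458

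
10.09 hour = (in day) 0.4204. Check: 1 hour = 3600 s, so 10.09 hour = 10.09 * 3600 = 36324 s. 1 day = 86400 s, so 36324 s = 36324 / 86400 = 0.42041667 day ≈ 0.4204 day (4 s.f.).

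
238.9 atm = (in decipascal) 1 atm = 101325 Pa, so 238.9 atm = 238.9 * 101325 = 24206542 Pa. 1 decipascal = 0.1 Pa, so 24206542 Pa = 24206542 / 0.1 = 2.4206542e+08 decipascal ≈ 2.421e+08 decipascal (4 s.f.). Final answer: 2.421e+08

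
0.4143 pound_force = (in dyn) 1.843e+05. Check: 1 pound_force = 4.4482216 N, so 0.4143 pound_force = 0.4143 * 4.4482216 = 1.8428982 N. 1 dyn = 1e-05 N, so 1.8428982 N = 1.8428982 / 1e-05 = 184289.82 dyn ≈ 1.843e+05 dyn (4 s.f.).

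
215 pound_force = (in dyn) 9.564e+07. Check: 1 pound_force = 4.4482216 N, so 215 pound_force = 215 * 4.4482216 = 956.36765 N. 1 dyn = 1e-05 N, so 956.36765 N = 956.36765 / 1e-05 = 95636765 dyn ≈ 9.564e+07 dyn (4 s.f.).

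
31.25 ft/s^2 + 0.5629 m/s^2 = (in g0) 1 ft/s^2 = 0.3048 m/s^2, so 31.25 ft/s^2 = 31.25 * 0.3048 = 9.525 m/s^2. 0.5629 m/s^2 is already in m/s^2. Sum: 9.525 + 0.5629 = 10.0879 m/s^2. 1 g0 = 9.80665 m/s^2, so 10.0879 m/s^2 = 10.0879 / 9.80665 = 1.0286795 g0 ≈ 1.029 g0 (4 s.f.). Final answer: 1.029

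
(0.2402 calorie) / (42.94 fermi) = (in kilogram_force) 2.387e+12. Check: 1 calorie = 4.184 J, so 0.2402 calorie = 0.2402 * 4.184 = 1.0049968 J. 1 fermi = 1e-15 m, so 42.94 fermi = 42.94 * 1e-15 = 4.294e-14 m. Combine: 1.0049968 J / 4.294e-14 m = 2.3404676e+13 N. 1 kilogram_force = 9.80665 N, so 2.3404676e+13 N = 2.3404676e+13 / 9.80665 = 2.3866128e+12 kilogram_force ≈ 2.387e+12 kilogram_force (4 s.f.).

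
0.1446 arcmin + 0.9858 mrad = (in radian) 1 arcmin = 0.00029088821 rad, so 0.1446 arcmin = 0.1446 * 0.00029088821 = 4.2062435e-05 rad. 1 mrad = 0.001 rad, so 0.9858 mrad = 0.9858 * 0.001 = 0.0009858 rad. Sum: 4.2062435e-05 + 0.0009858 = 0.0010278624 rad. 0.0010278624 rad = 0.0010278624 radian ≈ 0.001028 radian (4 s.f.). Final answer: 0.001028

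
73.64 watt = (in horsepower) 73.64 watt = 73.64 W. 1 horsepower = 745.69987 W, so 73.64 W = 73.64 / 745.69987 = 0.098752867 horsepower ≈ 0.09875 horsepower (4 s.f.). Final answer: 0.09875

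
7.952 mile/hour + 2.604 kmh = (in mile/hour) 9.57. Check: 1 mile/hour = 0.44704 m/s, so 7.952 mile/hour = 7.952 * 0.44704 = 3.5548621 m/s. 1 kmh = 0.27777778 m/s, so 2.604 kmh = 2.604 * 0.27777778 = 0.72333333 m/s. Sum: 3.5548621 + 0.72333333 = 4.2781954 m/s. 1 mile/hour = 0.44704 m/s, so 4.2781954 m/s = 4.2781954 / 0.44704 = 9.5700506 mile/hour ≈ 9.57 mile/hour (4 s.f.).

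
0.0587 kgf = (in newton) 1 kgf = 9.80665 N, so 0.0587 kgf = 0.0587 * 9.80665 = 0.57565035 N. 0.57565035 N = 0.57565035 newton ≈ 0.5757 newton (4 s.f.). Final answer: 0.5757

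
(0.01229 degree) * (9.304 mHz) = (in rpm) 1.906e-05. Check: 1 degree = 0.017453293 rad, so 0.01229 degree = 0.01229 * 0.017453293 = 0.00021450097 rad. 1 mHz = 0.001 Hz, so 9.304 mHz = 9.304 * 0.001 = 0.009304 Hz. Combine: 0.00021450097 rad * 0.009304 Hz = 1.995717e-06 rad/s. 1 rpm = 0.10471976 rad/s, so 1.995717e-06 rad/s = 1.995717e-06 / 0.10471976 = 1.9057693e-05 rpm ≈ 1.906e-05 rpm (4 s.f.).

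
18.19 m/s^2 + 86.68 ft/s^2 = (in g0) 4.549. Check: 18.19 m/s^2 is already in m/s^2. 1 ft/s^2 = 0.3048 m/s^2, so 86.68 ft/s^2 = 86.68 * 0.3048 = 26.420064 m/s^2. Sum: 18.19 + 26.420064 = 44.610064 m/s^2. 1 g0 = 9.80665 m/s^2, so 44.610064 m/s^2 = 44.610064 / 9.80665 = 4.5489606 g0 ≈ 4.549 g0 (4 s.f.).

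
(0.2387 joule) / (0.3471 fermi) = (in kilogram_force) 0.2387 joule = 0.2387 J. 1 fermi = 1e-15 m, so 0.3471 fermi = 0.3471 * 1e-15 = 3.471e-16 m. Combine: 0.2387 J / 3.471e-16 m = 6.8769807e+14 N. 1 kilogram_force = 9.80665 N, so 6.8769807e+14 N = 6.8769807e+14 / 9.80665 = 7.0125687e+13 kilogram_force ≈ 7.013e+13 kilogram_force (4 s.f.). Final answer: 7.013e+13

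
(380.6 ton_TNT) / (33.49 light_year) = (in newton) 1 ton_TNT = 4.184e+09 J, so 380.6 ton_TNT = 380.6 * 4.184e+09 = 1.5924304e+12 J. 1 light_year = 9.4607305e+15 m, so 33.49 light_year = 33.49 * 9.4607305e+15 = 3.1683986e+17 m. Combine: 1.5924304e+12 J / 3.1683986e+17 m = 5.0259787e-06 N. 5.0259787e-06 N = 5.0259787e-06 newton ≈ 5.026e-06 newton (4 s.f.). Final answer: 5.026e-06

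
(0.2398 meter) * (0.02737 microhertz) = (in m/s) 6.563e-09. Check: 0.2398 meter = 0.2398 m. 1 microhertz = 1e-06 Hz, so 0.02737 microhertz = 0.02737 * 1e-06 = 2.737e-08 Hz. Combine: 0.2398 m * 2.737e-08 Hz = 6.563326e-09 m/s. Result: 6.563326e-09 m/s ≈ 6.563e-09 m/s (4 s.f.).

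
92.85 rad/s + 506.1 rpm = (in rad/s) 145.8. Check: 92.85 rad/s is already in rad/s. 1 rpm = 0.10471976 rad/s, so 506.1 rpm = 506.1 * 0.10471976 = 52.998668 rad/s. Sum: 92.85 + 52.998668 = 145.84867 rad/s. Result: 145.84867 rad/s ≈ 145.8 rad/s (4 s.f.).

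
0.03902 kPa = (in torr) 0.2927. Check: 1 kPa = 1000 Pa, so 0.03902 kPa = 0.03902 * 1000 = 39.02 Pa. 1 torr = 133.32237 Pa, so 39.02 Pa = 39.02 / 133.32237 = 0.29267407 torr ≈ 0.2927 torr (4 s.f.).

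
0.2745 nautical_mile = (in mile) 0.3159. Check: 1 nautical_mile = 1852 m, so 0.2745 nautical_mile = 0.2745 * 1852 = 508.374 m. 1 mile = 1609.344 m, so 508.374 m = 508.374 / 1609.344 = 0.31588896 mile ≈ 0.3159 mile (4 s.f.).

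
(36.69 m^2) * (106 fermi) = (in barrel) 2.446e-11. Check: 36.69 m^2 is already in m^2. 1 fermi = 1e-15 m, so 106 fermi = 106 * 1e-15 = 1.06e-13 m. Combine: 36.69 m^2 * 1.06e-13 m = 3.88914e-12 m^3. 1 barrel = 0.15898729 m^3, so 3.88914e-12 m^3 = 3.88914e-12 / 0.15898729 = 2.4461955e-11 barrel ≈ 2.446e-11 barrel (4 s.f.).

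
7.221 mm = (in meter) 0.007221. Check: 1 mm = 0.001 m, so 7.221 mm = 7.221 * 0.001 = 0.007221 m. 0.007221 m = 0.007221 meter.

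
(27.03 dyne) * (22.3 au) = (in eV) 5.628e+27. Check: 1 dyne = 1e-05 N, so 27.03 dyne = 27.03 * 1e-05 = 0.0002703 N. 1 au = 1.4959787e+11 m, so 22.3 au = 22.3 * 1.4959787e+11 = 3.3360325e+12 m. Combine: 0.0002703 N * 3.3360325e+12 m = 9.0172959e+08 J. 1 eV = 1.6021766e-19 J, so 9.0172959e+08 J = 9.0172959e+08 / 1.6021766e-19 = 5.6281534e+27 eV ≈ 5.628e+27 eV (4 s.f.).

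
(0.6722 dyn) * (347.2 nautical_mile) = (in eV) 2.698e+19. Check: 1 dyn = 1e-05 N, so 0.6722 dyn = 0.6722 * 1e-05 = 6.722e-06 N. 1 nautical_mile = 1852 m, so 347.2 nautical_mile = 347.2 * 1852 = 643014.4 m. Combine: 6.722e-06 N * 643014.4 m = 4.3223428 J. 1 eV = 1.6021766e-19 J, so 4.3223428 J = 4.3223428 / 1.6021766e-19 = 2.6977942e+19 eV ≈ 2.698e+19 eV (4 s.f.).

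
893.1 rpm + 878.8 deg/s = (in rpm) 1040. Check: 1 rpm = 0.10471976 rad/s, so 893.1 rpm = 893.1 * 0.10471976 = 93.525213 rad/s. 1 deg/s = 0.017453293 rad/s, so 878.8 deg/s = 878.8 * 0.017453293 = 15.337953 rad/s. Sum: 93.525213 + 15.337953 = 108.86317 rad/s. 1 rpm = 0.10471976 rad/s, so 108.86317 rad/s = 108.86317 / 0.10471976 = 1039.5667 rpm ≈ 1040 rpm (4 s.f.).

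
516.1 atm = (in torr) 1 atm = 101325 Pa, so 516.1 atm = 516.1 * 101325 = 52293832 Pa. 1 torr = 133.32237 Pa, so 52293832 Pa = 52293832 / 133.32237 = 392236 torr ≈ 3.922e+05 torr (4 s.f.). Final answer: 3.922e+05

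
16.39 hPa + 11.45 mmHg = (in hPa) 1 hPa = 100 Pa, so 16.39 hPa = 16.39 * 100 = 1639 Pa. 1 mmHg = 133.32237 Pa, so 11.45 mmHg = 11.45 * 133.32237 = 1526.5411 Pa. Sum: 1639 + 1526.5411 = 3165.5411 Pa. 1 hPa = 100 Pa, so 3165.5411 Pa = 3165.5411 / 100 = 31.655411 hPa ≈ 31.66 hPa (4 s.f.). Final answer: 31.66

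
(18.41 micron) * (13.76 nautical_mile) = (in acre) 0.0001159. Check: 1 micron = 1e-06 m, so 18.41 micron = 18.41 * 1e-06 = 1.841e-05 m. 1 nautical_mile = 1852 m, so 13.76 nautical_mile = 13.76 * 1852 = 25483.52 m. Combine: 1.841e-05 m * 25483.52 m = 0.4691516 m^2. 1 acre = 4046.8564 m^2, so 0.4691516 m^2 = 0.4691516 / 4046.8564 = 0.00011592989 acre ≈ 0.0001159 acre (4 s.f.).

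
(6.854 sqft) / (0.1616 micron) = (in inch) 1 sqft = 0.09290304 m^2, so 6.854 sqft = 6.854 * 0.09290304 = 0.63675744 m^2. 1 micron = 1e-06 m, so 0.1616 micron = 0.1616 * 1e-06 = 1.616e-07 m. Combine: 0.63675744 m^2 / 1.616e-07 m = 3940330.7 m. 1 inch = 0.0254 m, so 3940330.7 m = 3940330.7 / 0.0254 = 1.5513113e+08 inch ≈ 1.551e+08 inch (4 s.f.). Final answer: 1.551e+08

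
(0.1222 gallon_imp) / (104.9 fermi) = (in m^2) 1 gallon_imp = 0.00454609 m^3, so 0.1222 gallon_imp = 0.1222 * 0.00454609 = 0.0005555322 m^3. 1 fermi = 1e-15 m, so 104.9 fermi = 104.9 * 1e-15 = 1.049e-13 m. Combine: 0.0005555322 m^3 / 1.049e-13 m = 5.2958265e+09 m^2. Result: 5.2958265e+09 m^2 ≈ 5.296e+09 m^2 (4 s.f.). Final answer: 5.296e+09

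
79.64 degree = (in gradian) 88.49. Check: 1 degree = 0.017453293 rad, so 79.64 degree = 79.64 * 0.017453293 = 1.3899802 rad. 1 gradian = 0.015707963 rad, so 1.3899802 rad = 1.3899802 / 0.015707963 = 88.488889 gradian ≈ 88.49 gradian (4 s.f.).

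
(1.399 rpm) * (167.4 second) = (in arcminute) 8.431e+04. Check: 1 rpm = 0.10471976 rad/s, so 1.399 rpm = 1.399 * 0.10471976 = 0.14650294 rad/s. 167.4 second = 167.4 s. Combine: 0.14650294 rad/s * 167.4 s = 24.524592 rad. 1 arcminute = 0.00029088821 rad, so 24.524592 rad = 24.524592 / 0.00029088821 = 84309.336 arcminute ≈ 8.431e+04 arcminute (4 s.f.).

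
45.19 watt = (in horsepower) 45.19 watt = 45.19 W. 1 horsepower = 745.69987 W, so 45.19 W = 45.19 / 745.69987 = 0.060600788 horsepower ≈ 0.0606 horsepower (4 s.f.). Final answer: 0.0606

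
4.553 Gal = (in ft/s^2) 1 Gal = 0.01 m/s^2, so 4.553 Gal = 4.553 * 0.01 = 0.04553 m/s^2. 1 ft/s^2 = 0.3048 m/s^2, so 0.04553 m/s^2 = 0.04553 / 0.3048 = 0.14937664 ft/s^2 ≈ 0.1494 ft/s^2 (4 s.f.). Final answer: 0.1494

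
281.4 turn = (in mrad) 1.768e+06. Check: 1 turn = 6.2831853 rad, so 281.4 turn = 281.4 * 6.2831853 = 1768.0883 rad. 1 mrad = 0.001 rad, so 1768.0883 rad = 1768.0883 / 0.001 = 1768088.3 mrad ≈ 1.768e+06 mrad (4 s.f.).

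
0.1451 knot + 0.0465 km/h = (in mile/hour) 0.1959. Check: 1 knot = 0.51444444 m/s, so 0.1451 knot = 0.1451 * 0.51444444 = 0.074645889 m/s. 1 km/h = 0.27777778 m/s, so 0.0465 km/h = 0.0465 * 0.27777778 = 0.012916667 m/s. Sum: 0.074645889 + 0.012916667 = 0.087562556 m/s. 1 mile/hour = 0.44704 m/s, so 0.087562556 m/s = 0.087562556 / 0.44704 = 0.19587186 mile/hour ≈ 0.1959 mile/hour (4 s.f.).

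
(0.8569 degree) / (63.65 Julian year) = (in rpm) 1 degree = 0.017453293 rad, so 0.8569 degree = 0.8569 * 0.017453293 = 0.014955726 rad. 1 Julian year = 31557600 s, so 63.65 Julian year = 63.65 * 31557600 = 2.0086412e+09 s. Combine: 0.014955726 rad / 2.0086412e+09 s = 7.4456932e-12 rad/s. 1 rpm = 0.10471976 rad/s, so 7.4456932e-12 rad/s = 7.4456932e-12 / 0.10471976 = 7.1101132e-11 rpm ≈ 7.11e-11 rpm (4 s.f.). Final answer: 7.11e-11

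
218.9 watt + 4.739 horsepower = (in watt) 218.9 watt = 218.9 W. 1 horsepower = 745.69987 W, so 4.739 horsepower = 4.739 * 745.69987 = 3533.8717 W. Sum: 218.9 + 3533.8717 = 3752.7717 W. 3752.7717 W = 3752.7717 watt ≈ 3753 watt (4 s.f.). Final answer: 3753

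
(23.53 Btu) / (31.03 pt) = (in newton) 2.268e+06. Check: 1 Btu = 1055.0559 J, so 23.53 Btu = 23.53 * 1055.0559 = 24825.464 J. 1 pt = 0.00035277778 m, so 31.03 pt = 31.03 * 0.00035277778 = 0.010946694 m. Combine: 24825.464 J / 0.010946694 m = 2267850.3 N. 2267850.3 N = 2267850.3 newton ≈ 2.268e+06 newton (4 s.f.).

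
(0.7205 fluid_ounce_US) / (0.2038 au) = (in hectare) 6.989e-20. Check: 1 fluid_ounce_US = 2.957353e-05 m^3, so 0.7205 fluid_ounce_US = 0.7205 * 2.957353e-05 = 2.1307728e-05 m^3. 1 au = 1.4959787e+11 m, so 0.2038 au = 0.2038 * 1.4959787e+11 = 3.0488046e+10 m. Combine: 2.1307728e-05 m^3 / 3.0488046e+10 m = 6.9888795e-16 m^2. 1 hectare = 10000 m^2, so 6.9888795e-16 m^2 = 6.9888795e-16 / 10000 = 6.9888795e-20 hectare ≈ 6.989e-20 hectare (4 s.f.).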